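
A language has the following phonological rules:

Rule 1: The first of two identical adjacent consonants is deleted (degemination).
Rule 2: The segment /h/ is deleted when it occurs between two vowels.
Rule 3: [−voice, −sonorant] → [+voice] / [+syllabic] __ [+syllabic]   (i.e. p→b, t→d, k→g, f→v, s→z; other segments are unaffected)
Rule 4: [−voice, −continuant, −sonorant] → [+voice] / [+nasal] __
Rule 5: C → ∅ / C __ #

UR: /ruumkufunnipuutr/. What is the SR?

ruumguvunibuut

Rule 1 (degemination): /nn/ is a geminate; the first /n/ deletes. /ruumkufunnipuutr/ → ruumkufunipuutr.
Rule 2 (intervocalic h-deletion): no segment meets the environment; /ruumkufunipuutr/ is unchanged.
Rule 3 (intervocalic voicing): /f/ is a voiceless obstruent between vowels /u/ and /u/, so it voices to [v]. /p/ is a voiceless obstruent between vowels /i/ and /u/, so it voices to [b]. /ruumkufunipuutr/ → ruumkuvunibuutr.
Rule 4 (post-nasal voicing): /k/ is a voiceless stop immediately after the nasal /m/, so it voices to [g]. /ruumkuvunibuutr/ → ruumguvunibuutr.
Rule 5 (final cluster simplification): /r/ is the second consonant of a word-final cluster /tr/, so it deletes. /ruumguvunibuutr/ → ruumguvunibuut.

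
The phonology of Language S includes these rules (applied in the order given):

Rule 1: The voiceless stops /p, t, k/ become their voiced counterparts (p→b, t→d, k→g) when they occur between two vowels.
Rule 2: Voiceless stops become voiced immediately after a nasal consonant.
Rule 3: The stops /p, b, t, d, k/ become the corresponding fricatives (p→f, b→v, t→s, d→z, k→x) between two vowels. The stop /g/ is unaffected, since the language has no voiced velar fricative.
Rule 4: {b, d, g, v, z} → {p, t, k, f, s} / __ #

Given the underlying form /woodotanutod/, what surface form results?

Rule 1 (intervocalic voicing): /t/ is a voiceless stop between vowels /o/ and /a/, so it voices to [d]. /t/ is a voiceless stop between vowels /u/ and /o/, so it voices to [d]. /woodotanutod/ → woododanudod.
Rule 2 (post-nasal voicing): no segment meets the environment; /woododanudod/ is unchanged.
Rule 3 (intervocalic spirantization): /d/ is a stop between vowels /o/ and /o/, so it spirantizes to the fricative [z]. /d/ is a stop between vowels /o/ and /a/, so it spirantizes to the fricative [z]. /d/ is a stop between vowels /u/ and /o/, so it spirantizes to the fricative [z]. /woododanudod/ → woozozanuzod.
Rule 4 (final devoicing): /d/ is a voiced obstruent in word-final position, so it devoices to [t]. /woozozanuzod/ → woozozanuzot.

woozozanuzot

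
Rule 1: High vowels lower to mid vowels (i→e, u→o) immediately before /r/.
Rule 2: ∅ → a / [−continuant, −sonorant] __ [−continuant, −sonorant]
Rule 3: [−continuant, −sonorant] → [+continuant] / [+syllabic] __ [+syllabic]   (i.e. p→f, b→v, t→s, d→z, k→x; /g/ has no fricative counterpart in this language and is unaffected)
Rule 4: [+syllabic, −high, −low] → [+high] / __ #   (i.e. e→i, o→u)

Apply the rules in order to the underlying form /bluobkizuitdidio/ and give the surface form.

Rule 1 (pre-rhotic lowering): no segment meets the environment; /bluobkizuitdidio/ is unchanged.
Rule 2 (stop-cluster a-epenthesis): /b/ and /k/ form a stop–stop cluster, so [a] is inserted between them. /t/ and /d/ form a stop–stop cluster, so [a] is inserted between them. /bluobkizuitdidio/ → bluobakizuitadidio.
Rule 3 (intervocalic spirantization): /b/ is a stop between vowels /o/ and /a/, so it spirantizes to the fricative [v]. /k/ is a stop between vowels /a/ and /i/, so it spirantizes to the fricative [x]. /t/ is a stop between vowels /i/ and /a/, so it spirantizes to the fricative [s]. /d/ is a stop between vowels /a/ and /i/, so it spirantizes to the fricative [z]. /d/ is a stop between vowels /i/ and /i/, so it spirantizes to the fricative [z]. /bluobakizuitadidio/ → bluovaxizuisazizio.
Rule 4 (final vowel raising): /o/ is a mid vowel in word-final position, so it raises to [u]. /bluovaxizuisazizio/ → bluovaxizuisaziziu.

bluovaxizuisaziziu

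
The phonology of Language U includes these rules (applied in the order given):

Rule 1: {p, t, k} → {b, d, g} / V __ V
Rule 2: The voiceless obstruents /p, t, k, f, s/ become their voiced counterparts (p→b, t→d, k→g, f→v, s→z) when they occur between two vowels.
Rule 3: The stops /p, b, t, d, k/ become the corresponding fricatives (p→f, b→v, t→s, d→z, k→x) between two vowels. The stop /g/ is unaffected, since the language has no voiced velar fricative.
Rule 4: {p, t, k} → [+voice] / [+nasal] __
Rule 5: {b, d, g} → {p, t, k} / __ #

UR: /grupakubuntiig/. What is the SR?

Rule 1 (intervocalic voicing): /p/ is a voiceless stop between vowels /u/ and /a/, so it voices to [b]. /k/ is a voiceless stop between vowels /a/ and /u/, so it voices to [g]. /grupakubuntiig/ → grubagubuntiig.
Rule 2 (intervocalic voicing): no segment meets the environment; /grubagubuntiig/ is unchanged.
Rule 3 (intervocalic spirantization): /b/ is a stop between vowels /u/ and /a/, so it spirantizes to the fricative [v]. /b/ is a stop between vowels /u/ and /u/, so it spirantizes to the fricative [v]. /grubagubuntiig/ → gruvaguvuntiig.
Rule 4 (post-nasal voicing): /t/ is a voiceless stop immediately after the nasal /n/, so it voices to [d]. /gruvaguvuntiig/ → gruvaguvundiig.
Rule 5 (final devoicing): /g/ is a voiced stop in word-final position, so it devoices to [k]. /gruvaguvundiig/ → gruvaguvundiik.

gruvaguvundiik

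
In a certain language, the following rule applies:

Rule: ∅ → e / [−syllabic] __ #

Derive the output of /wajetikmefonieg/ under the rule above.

the form ends in the consonant /g/, so [e] is inserted word-finally.
Surface form: [wajetikmefoniege].

wajetikmefoniege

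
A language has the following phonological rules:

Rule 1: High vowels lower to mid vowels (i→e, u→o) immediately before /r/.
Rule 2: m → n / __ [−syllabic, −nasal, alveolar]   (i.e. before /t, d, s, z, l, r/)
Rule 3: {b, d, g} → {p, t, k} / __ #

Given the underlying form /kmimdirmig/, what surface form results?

kmindermik

Rule 1 (pre-rhotic lowering): /i/ is a high vowel immediately before /r/, so it lowers to [e]. /kmimdirmig/ → kmimdermig.
Rule 2 (nasal place assimilation): /m/ precedes the alveolar consonant /d/, so it assimilates in place to [n]. /kmimdermig/ → kmindermig.
Rule 3 (final devoicing): /g/ is a voiced stop in word-final position, so it devoices to [k]. /kmindermig/ → kmindermik.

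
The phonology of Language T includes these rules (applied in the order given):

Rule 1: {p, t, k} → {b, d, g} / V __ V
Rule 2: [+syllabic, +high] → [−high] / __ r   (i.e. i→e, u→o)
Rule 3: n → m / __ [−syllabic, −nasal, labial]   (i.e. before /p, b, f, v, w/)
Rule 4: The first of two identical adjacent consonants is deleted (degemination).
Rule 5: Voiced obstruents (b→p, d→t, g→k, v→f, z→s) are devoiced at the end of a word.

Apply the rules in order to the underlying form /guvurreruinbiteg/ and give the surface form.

guvoreruimbidek

Rule 1 (intervocalic voicing): /t/ is a voiceless stop between vowels /i/ and /e/, so it voices to [d]. /guvurreruinbiteg/ → guvurreruinbideg.
Rule 2 (pre-rhotic lowering): /u/ is a high vowel immediately before /r/, so it lowers to [o]. /guvurreruinbideg/ → guvorreruinbideg.
Rule 3 (nasal place assimilation): /n/ precedes the labial consonant /b/, so it assimilates in place to [m]. /guvorreruinbideg/ → guvorreruimbideg.
Rule 4 (degemination): /rr/ is a geminate; the first /r/ deletes. /guvorreruimbideg/ → guvoreruimbideg.
Rule 5 (final devoicing): /g/ is a voiced obstruent in word-final position, so it devoices to [k]. /guvoreruimbideg/ → guvoreruimbidek.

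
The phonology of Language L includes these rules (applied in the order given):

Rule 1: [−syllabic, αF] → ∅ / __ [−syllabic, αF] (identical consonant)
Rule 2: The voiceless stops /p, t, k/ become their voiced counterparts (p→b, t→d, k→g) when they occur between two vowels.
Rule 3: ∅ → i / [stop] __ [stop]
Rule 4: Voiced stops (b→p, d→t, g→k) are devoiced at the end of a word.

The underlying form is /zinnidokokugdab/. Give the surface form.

zinidogogugidap

Rule 1 (degemination): /nn/ is a geminate; the first /n/ deletes. /zinnidokokugdab/ → zinidokokugdab.
Rule 2 (intervocalic voicing): /k/ is a voiceless stop between vowels /o/ and /o/, so it voices to [g]. /k/ is a voiceless stop between vowels /o/ and /u/, so it voices to [g]. /zinidokokugdab/ → zinidogogugdab.
Rule 3 (stop-cluster i-epenthesis): /g/ and /d/ form a stop–stop cluster, so [i] is inserted between them. /zinidogogugdab/ → zinidogogugidab.
Rule 4 (final devoicing): /b/ is a voiced stop in word-final position, so it devoices to [p]. /zinidogogugidab/ → zinidogogugidap.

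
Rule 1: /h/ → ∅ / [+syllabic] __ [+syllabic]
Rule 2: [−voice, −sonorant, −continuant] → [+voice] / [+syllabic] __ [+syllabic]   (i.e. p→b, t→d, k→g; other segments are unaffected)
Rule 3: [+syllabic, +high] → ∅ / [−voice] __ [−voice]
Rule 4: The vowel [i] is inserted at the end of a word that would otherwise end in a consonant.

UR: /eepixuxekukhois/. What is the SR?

Rule 1 (intervocalic h-deletion): no segment meets the environment; /eepixuxekukhois/ is unchanged.
Rule 2 (intervocalic voicing): /p/ is a voiceless stop between vowels /e/ and /i/, so it voices to [b]. /k/ is a voiceless stop between vowels /e/ and /u/, so it voices to [g]. /eepixuxekukhois/ → eebixuxegukhois.
Rule 3 (high vowel syncope): /u/ is a high vowel flanked by voiceless consonants /x/ and /x/, so it deletes. /eebixuxegukhois/ → eebixxegukhois.
Rule 4 (final i-epenthesis): the form ends in the consonant /s/, so [i] is inserted word-finally. /eebixxegukhois/ → eebixxegukhoisi.

eebixxegukhoisi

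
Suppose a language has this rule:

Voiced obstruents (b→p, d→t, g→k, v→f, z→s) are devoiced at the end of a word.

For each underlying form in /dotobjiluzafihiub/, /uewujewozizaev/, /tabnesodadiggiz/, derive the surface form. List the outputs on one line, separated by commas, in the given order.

/dotobjiluzafihiub/: /b/ is a voiced obstruent in word-final position, so it devoices to [p]. → [dotobjiluzafihiup].
/uewujewozizaev/: /v/ is a voiced obstruent in word-final position, so it devoices to [f]. → [uewujewozizaef].
/tabnesodadiggiz/: /z/ is a voiced obstruent in word-final position, so it devoices to [s]. → [tabnesodadiggis].

dotobjiluzafihiup, uewujewozizaef, tabnesodadiggis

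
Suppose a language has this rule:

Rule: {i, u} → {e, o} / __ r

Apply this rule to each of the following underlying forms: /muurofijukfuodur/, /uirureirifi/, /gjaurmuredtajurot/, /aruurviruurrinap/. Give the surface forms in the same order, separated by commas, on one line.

muorofijukfuodor, ueroreerifi, gjaormoredtajorot, aruorveruorrinap

/muurofijukfuodur/: /u/ is a high vowel immediately before /r/, so it lowers to [o]. /u/ is a high vowel immediately before /r/, so it lowers to [o]. → [muorofijukfuodor].
/uirureirifi/: /i/ is a high vowel immediately before /r/, so it lowers to [e]. /u/ is a high vowel immediately before /r/, so it lowers to [o]. /i/ is a high vowel immediately before /r/, so it lowers to [e]. → [ueroreerifi].
/gjaurmuredtajurot/: /u/ is a high vowel immediately before /r/, so it lowers to [o]. /u/ is a high vowel immediately before /r/, so it lowers to [o]. /u/ is a high vowel immediately before /r/, so it lowers to [o]. → [gjaormoredtajorot].
/aruurviruurrinap/: /u/ is a high vowel immediately before /r/, so it lowers to [o]. /i/ is a high vowel immediately before /r/, so it lowers to [e]. /u/ is a high vowel immediately before /r/, so it lowers to [o]. → [aruorveruorrinap].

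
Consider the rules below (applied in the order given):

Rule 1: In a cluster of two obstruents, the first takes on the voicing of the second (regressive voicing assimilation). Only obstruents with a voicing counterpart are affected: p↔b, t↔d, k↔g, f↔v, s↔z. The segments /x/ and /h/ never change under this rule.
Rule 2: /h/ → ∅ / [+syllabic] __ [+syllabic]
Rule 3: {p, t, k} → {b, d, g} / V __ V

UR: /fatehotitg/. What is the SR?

fadeodidg

Rule 1 (regressive voicing assimilation): /t/ precedes the voiced obstruent /g/, so it voices to [d] by assimilation. /fatehotitg/ → fatehotidg.
Rule 2 (intervocalic h-deletion): /h/ occurs between vowels /e/ and /o/, so it deletes. /fatehotidg/ → fateotidg.
Rule 3 (intervocalic voicing): /t/ is a voiceless stop between vowels /a/ and /e/, so it voices to [d]. /t/ is a voiceless stop between vowels /o/ and /i/, so it voices to [d]. /fateotidg/ → fadeodidg.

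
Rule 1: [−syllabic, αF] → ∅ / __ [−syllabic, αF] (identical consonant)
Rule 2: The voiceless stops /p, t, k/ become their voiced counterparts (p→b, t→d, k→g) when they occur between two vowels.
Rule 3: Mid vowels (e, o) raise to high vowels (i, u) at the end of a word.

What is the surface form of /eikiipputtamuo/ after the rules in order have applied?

eigiibudamuu

Rule 1 (degemination): /pp/ is a geminate; the first /p/ deletes. /tt/ is a geminate; the first /t/ deletes. /eikiipputtamuo/ → eikiiputamuo.
Rule 2 (intervocalic voicing): /k/ is a voiceless stop between vowels /i/ and /i/, so it voices to [g]. /p/ is a voiceless stop between vowels /i/ and /u/, so it voices to [b]. /t/ is a voiceless stop between vowels /u/ and /a/, so it voices to [d]. /eikiiputamuo/ → eigiibudamuo.
Rule 3 (final vowel raising): /o/ is a mid vowel in word-final position, so it raises to [u]. /eigiibudamuo/ → eigiibudamuu.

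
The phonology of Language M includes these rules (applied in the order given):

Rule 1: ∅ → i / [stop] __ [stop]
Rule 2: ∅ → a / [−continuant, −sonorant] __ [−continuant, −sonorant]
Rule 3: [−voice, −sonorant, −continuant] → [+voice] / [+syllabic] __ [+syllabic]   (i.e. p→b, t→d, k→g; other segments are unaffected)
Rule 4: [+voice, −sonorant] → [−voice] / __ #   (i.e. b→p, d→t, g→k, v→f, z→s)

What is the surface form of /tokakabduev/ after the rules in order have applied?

togagabiduef

Rule 1 (stop-cluster i-epenthesis): /b/ and /d/ form a stop–stop cluster, so [i] is inserted between them. /tokakabduev/ → tokakabiduev.
Rule 2 (stop-cluster a-epenthesis): no segment meets the environment; /tokakabiduev/ is unchanged.
Rule 3 (intervocalic voicing): /k/ is a voiceless stop between vowels /o/ and /a/, so it voices to [g]. /k/ is a voiceless stop between vowels /a/ and /a/, so it voices to [g]. /tokakabiduev/ → togagabiduev.
Rule 4 (final devoicing): /v/ is a voiced obstruent in word-final position, so it devoices to [f]. /togagabiduev/ → togagabiduef.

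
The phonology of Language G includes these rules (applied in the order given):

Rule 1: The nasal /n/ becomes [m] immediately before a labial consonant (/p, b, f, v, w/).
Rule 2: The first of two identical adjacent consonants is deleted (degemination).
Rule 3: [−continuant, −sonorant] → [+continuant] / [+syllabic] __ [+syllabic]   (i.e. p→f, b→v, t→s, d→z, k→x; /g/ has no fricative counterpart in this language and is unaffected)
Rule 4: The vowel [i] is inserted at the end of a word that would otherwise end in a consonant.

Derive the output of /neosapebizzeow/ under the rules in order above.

Rule 1 (nasal place assimilation): no segment meets the environment; /neosapebizzeow/ is unchanged.
Rule 2 (degemination): /zz/ is a geminate; the first /z/ deletes. /neosapebizzeow/ → neosapebizeow.
Rule 3 (intervocalic spirantization): /p/ is a stop between vowels /a/ and /e/, so it spirantizes to the fricative [f]. /b/ is a stop between vowels /e/ and /i/, so it spirantizes to the fricative [v]. /neosapebizeow/ → neosafevizeow.
Rule 4 (final i-epenthesis): the form ends in the consonant /w/, so [i] is inserted word-finally. /neosafevizeow/ → neosafevizeowi.

neosafevizeowi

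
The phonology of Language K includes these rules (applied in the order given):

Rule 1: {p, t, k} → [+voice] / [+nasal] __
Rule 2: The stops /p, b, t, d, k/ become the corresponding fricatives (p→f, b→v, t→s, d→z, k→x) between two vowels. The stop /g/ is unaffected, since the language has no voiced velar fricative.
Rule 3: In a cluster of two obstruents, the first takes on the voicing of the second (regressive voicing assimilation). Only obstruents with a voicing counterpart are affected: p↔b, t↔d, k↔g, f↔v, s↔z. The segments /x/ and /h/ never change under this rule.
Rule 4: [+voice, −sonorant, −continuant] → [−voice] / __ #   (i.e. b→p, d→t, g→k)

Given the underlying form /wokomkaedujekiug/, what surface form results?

woxomgaezujexiuk

Rule 1 (post-nasal voicing): /k/ is a voiceless stop immediately after the nasal /m/, so it voices to [g]. /wokomkaedujekiug/ → wokomgaedujekiug.
Rule 2 (intervocalic spirantization): /k/ is a stop between vowels /o/ and /o/, so it spirantizes to the fricative [x]. /d/ is a stop between vowels /e/ and /u/, so it spirantizes to the fricative [z]. /k/ is a stop between vowels /e/ and /i/, so it spirantizes to the fricative [x]. /wokomgaedujekiug/ → woxomgaezujexiug.
Rule 3 (regressive voicing assimilation): no segment meets the environment; /woxomgaezujexiug/ is unchanged.
Rule 4 (final devoicing): /g/ is a voiced stop in word-final position, so it devoices to [k]. /woxomgaezujexiug/ → woxomgaezujexiuk.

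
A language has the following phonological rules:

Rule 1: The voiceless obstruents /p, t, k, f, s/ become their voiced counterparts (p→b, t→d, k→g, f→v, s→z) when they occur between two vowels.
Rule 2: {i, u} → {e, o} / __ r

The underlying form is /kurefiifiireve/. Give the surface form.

koreviiviereve

Rule 1 (intervocalic voicing): /f/ is a voiceless obstruent between vowels /e/ and /i/, so it voices to [v]. /f/ is a voiceless obstruent between vowels /i/ and /i/, so it voices to [v]. /kurefiifiireve/ → kureviiviireve.
Rule 2 (pre-rhotic lowering): /u/ is a high vowel immediately before /r/, so it lowers to [o]. /i/ is a high vowel immediately before /r/, so it lowers to [e]. /kureviiviireve/ → koreviiviereve.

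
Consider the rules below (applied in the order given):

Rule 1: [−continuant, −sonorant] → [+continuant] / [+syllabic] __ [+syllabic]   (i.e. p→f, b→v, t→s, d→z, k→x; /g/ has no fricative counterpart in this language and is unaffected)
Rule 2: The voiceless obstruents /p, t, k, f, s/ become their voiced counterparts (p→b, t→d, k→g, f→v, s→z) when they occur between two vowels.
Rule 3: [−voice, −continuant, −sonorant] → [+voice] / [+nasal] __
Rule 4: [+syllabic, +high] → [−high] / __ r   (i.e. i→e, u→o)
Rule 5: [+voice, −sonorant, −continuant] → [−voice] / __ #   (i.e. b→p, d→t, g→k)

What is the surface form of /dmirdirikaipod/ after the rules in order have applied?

Rule 1 (intervocalic spirantization): /k/ is a stop between vowels /i/ and /a/, so it spirantizes to the fricative [x]. /p/ is a stop between vowels /i/ and /o/, so it spirantizes to the fricative [f]. /dmirdirikaipod/ → dmirdirixaifod.
Rule 2 (intervocalic voicing): /f/ is a voiceless obstruent between vowels /i/ and /o/, so it voices to [v]. /dmirdirixaifod/ → dmirdirixaivod.
Rule 3 (post-nasal voicing): no segment meets the environment; /dmirdirixaivod/ is unchanged.
Rule 4 (pre-rhotic lowering): /i/ is a high vowel immediately before /r/, so it lowers to [e]. /i/ is a high vowel immediately before /r/, so it lowers to [e]. /dmirdirixaivod/ → dmerderixaivod.
Rule 5 (final devoicing): /d/ is a voiced stop in word-final position, so it devoices to [t]. /dmerderixaivod/ → dmerderixaivot.

dmerderixaivot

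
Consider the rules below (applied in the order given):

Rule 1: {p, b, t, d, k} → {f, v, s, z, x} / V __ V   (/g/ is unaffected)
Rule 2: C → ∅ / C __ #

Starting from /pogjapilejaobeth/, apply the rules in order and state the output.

Rule 1 (intervocalic spirantization): /p/ is a stop between vowels /a/ and /i/, so it spirantizes to the fricative [f]. /b/ is a stop between vowels /o/ and /e/, so it spirantizes to the fricative [v]. /pogjapilejaobeth/ → pogjafilejaoveth.
Rule 2 (final cluster simplification): /h/ is the second consonant of a word-final cluster /th/, so it deletes. /pogjafilejaoveth/ → pogjafilejaovet.

pogjafilejaovet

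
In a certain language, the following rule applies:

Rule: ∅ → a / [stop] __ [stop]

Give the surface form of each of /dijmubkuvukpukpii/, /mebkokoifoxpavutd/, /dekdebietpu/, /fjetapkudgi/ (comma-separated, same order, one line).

dijmubakuvukapukapii, mebakokoifoxpavutad, dekadebietapu, fjetapakudagi

/dijmubkuvukpukpii/: /b/ and /k/ form a stop–stop cluster, so [a] is inserted between them. /k/ and /p/ form a stop–stop cluster, so [a] is inserted between them. /k/ and /p/ form a stop–stop cluster, so [a] is inserted between them. → [dijmubakuvukapukapii].
/mebkokoifoxpavutd/: /b/ and /k/ form a stop–stop cluster, so [a] is inserted between them. /t/ and /d/ form a stop–stop cluster, so [a] is inserted between them. → [mebakokoifoxpavutad].
/dekdebietpu/: /k/ and /d/ form a stop–stop cluster, so [a] is inserted between them. /t/ and /p/ form a stop–stop cluster, so [a] is inserted between them. → [dekadebietapu].
/fjetapkudgi/: /p/ and /k/ form a stop–stop cluster, so [a] is inserted between them. /d/ and /g/ form a stop–stop cluster, so [a] is inserted between them. → [fjetapakudagi].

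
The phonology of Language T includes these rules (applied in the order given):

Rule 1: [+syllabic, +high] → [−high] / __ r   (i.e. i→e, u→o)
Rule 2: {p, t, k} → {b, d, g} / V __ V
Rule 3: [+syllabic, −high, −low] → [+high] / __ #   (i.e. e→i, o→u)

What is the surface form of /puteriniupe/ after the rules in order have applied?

Rule 1 (pre-rhotic lowering): no segment meets the environment; /puteriniupe/ is unchanged.
Rule 2 (intervocalic voicing): /t/ is a voiceless stop between vowels /u/ and /e/, so it voices to [d]. /p/ is a voiceless stop between vowels /u/ and /e/, so it voices to [b]. /puteriniupe/ → puderiniube.
Rule 3 (final vowel raising): /e/ is a mid vowel in word-final position, so it raises to [i]. /puderiniube/ → puderiniubi.

puderiniubi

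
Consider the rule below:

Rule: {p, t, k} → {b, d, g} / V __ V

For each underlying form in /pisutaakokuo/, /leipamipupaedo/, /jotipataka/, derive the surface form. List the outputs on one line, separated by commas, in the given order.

/pisutaakokuo/: /t/ is a voiceless stop between vowels /u/ and /a/, so it voices to [d]. /k/ is a voiceless stop between vowels /a/ and /o/, so it voices to [g]. /k/ is a voiceless stop between vowels /o/ and /u/, so it voices to [g]. → [pisudaagoguo].
/leipamipupaedo/: /p/ is a voiceless stop between vowels /i/ and /a/, so it voices to [b]. /p/ is a voiceless stop between vowels /i/ and /u/, so it voices to [b]. /p/ is a voiceless stop between vowels /u/ and /a/, so it voices to [b]. → [leibamibubaedo].
/jotipataka/: /t/ is a voiceless stop between vowels /o/ and /i/, so it voices to [d]. /p/ is a voiceless stop between vowels /i/ and /a/, so it voices to [b]. /t/ is a voiceless stop between vowels /a/ and /a/, so it voices to [d]. /k/ is a voiceless stop between vowels /a/ and /a/, so it voices to [g]. → [jodibadaga].

pisudaagoguo, leibamibubaedo, jodibadaga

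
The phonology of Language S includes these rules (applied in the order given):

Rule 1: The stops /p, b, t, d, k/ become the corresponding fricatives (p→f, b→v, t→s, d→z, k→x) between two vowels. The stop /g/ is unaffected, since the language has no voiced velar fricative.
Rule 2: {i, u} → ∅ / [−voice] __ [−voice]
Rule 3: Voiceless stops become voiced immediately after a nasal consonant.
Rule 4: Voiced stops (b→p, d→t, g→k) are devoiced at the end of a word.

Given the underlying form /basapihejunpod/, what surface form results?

basafhejunbot

Rule 1 (intervocalic spirantization): /p/ is a stop between vowels /a/ and /i/, so it spirantizes to the fricative [f]. /basapihejunpod/ → basafihejunpod.
Rule 2 (high vowel syncope): /i/ is a high vowel flanked by voiceless consonants /f/ and /h/, so it deletes. /basafihejunpod/ → basafhejunpod.
Rule 3 (post-nasal voicing): /p/ is a voiceless stop immediately after the nasal /n/, so it voices to [b]. /basafhejunpod/ → basafhejunbod.
Rule 4 (final devoicing): /d/ is a voiced stop in word-final position, so it devoices to [t]. /basafhejunbod/ → basafhejunbot.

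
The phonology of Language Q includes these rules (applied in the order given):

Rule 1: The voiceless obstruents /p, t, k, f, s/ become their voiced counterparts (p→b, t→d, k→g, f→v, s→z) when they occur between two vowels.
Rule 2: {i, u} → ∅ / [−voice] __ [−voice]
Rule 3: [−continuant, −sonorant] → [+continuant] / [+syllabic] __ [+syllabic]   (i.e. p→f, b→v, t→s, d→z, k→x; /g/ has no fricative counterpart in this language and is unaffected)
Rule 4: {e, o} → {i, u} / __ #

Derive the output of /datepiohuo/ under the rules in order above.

Rule 1 (intervocalic voicing): /t/ is a voiceless obstruent between vowels /a/ and /e/, so it voices to [d]. /p/ is a voiceless obstruent between vowels /e/ and /i/, so it voices to [b]. /datepiohuo/ → dadebiohuo.
Rule 2 (high vowel syncope): no segment meets the environment; /dadebiohuo/ is unchanged.
Rule 3 (intervocalic spirantization): /d/ is a stop between vowels /a/ and /e/, so it spirantizes to the fricative [z]. /b/ is a stop between vowels /e/ and /i/, so it spirantizes to the fricative [v]. /dadebiohuo/ → dazeviohuo.
Rule 4 (final vowel raising): /o/ is a mid vowel in word-final position, so it raises to [u]. /dazeviohuo/ → dazeviohuu.

dazeviohuu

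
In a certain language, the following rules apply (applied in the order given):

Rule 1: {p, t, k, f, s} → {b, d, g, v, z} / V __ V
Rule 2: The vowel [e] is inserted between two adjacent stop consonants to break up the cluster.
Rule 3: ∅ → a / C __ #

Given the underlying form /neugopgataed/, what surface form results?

neugopegadaeda

Rule 1 (intervocalic voicing): /t/ is a voiceless obstruent between vowels /a/ and /a/, so it voices to [d]. /neugopgataed/ → neugopgadaed.
Rule 2 (stop-cluster e-epenthesis): /p/ and /g/ form a stop–stop cluster, so [e] is inserted between them. /neugopgadaed/ → neugopegadaed.
Rule 3 (final a-epenthesis): the form ends in the consonant /d/, so [a] is inserted word-finally. /neugopegadaed/ → neugopegadaeda.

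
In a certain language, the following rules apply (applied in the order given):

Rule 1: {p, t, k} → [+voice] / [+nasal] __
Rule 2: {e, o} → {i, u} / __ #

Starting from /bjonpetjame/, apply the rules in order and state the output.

Rule 1 (post-nasal voicing): /p/ is a voiceless stop immediately after the nasal /n/, so it voices to [b]. /bjonpetjame/ → bjonbetjame.
Rule 2 (final vowel raising): /e/ is a mid vowel in word-final position, so it raises to [i]. /bjonbetjame/ → bjonbetjami.

bjonbetjami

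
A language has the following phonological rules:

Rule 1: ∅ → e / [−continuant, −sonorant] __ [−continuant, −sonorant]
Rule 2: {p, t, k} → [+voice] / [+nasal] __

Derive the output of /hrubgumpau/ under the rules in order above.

Rule 1 (stop-cluster e-epenthesis): /b/ and /g/ form a stop–stop cluster, so [e] is inserted between them. /hrubgumpau/ → hrubegumpau.
Rule 2 (post-nasal voicing): /p/ is a voiceless stop immediately after the nasal /m/, so it voices to [b]. /hrubegumpau/ → hrubegumbau.

hrubegumbau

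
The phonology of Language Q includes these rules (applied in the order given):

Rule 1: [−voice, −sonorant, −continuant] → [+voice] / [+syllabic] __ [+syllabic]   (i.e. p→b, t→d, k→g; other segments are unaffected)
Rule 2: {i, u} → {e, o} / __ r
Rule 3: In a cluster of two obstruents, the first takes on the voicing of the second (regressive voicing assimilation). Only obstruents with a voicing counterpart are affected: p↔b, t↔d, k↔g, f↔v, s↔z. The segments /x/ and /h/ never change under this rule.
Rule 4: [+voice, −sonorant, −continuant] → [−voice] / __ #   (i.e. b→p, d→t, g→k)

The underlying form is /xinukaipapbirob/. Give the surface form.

xinugaibabberop

Rule 1 (intervocalic voicing): /k/ is a voiceless stop between vowels /u/ and /a/, so it voices to [g]. /p/ is a voiceless stop between vowels /i/ and /a/, so it voices to [b]. /xinukaipapbirob/ → xinugaibapbirob.
Rule 2 (pre-rhotic lowering): /i/ is a high vowel immediately before /r/, so it lowers to [e]. /xinugaibapbirob/ → xinugaibapberob.
Rule 3 (regressive voicing assimilation): /p/ precedes the voiced obstruent /b/, so it voices to [b] by assimilation. /xinugaibapberob/ → xinugaibabberob.
Rule 4 (final devoicing): /b/ is a voiced stop in word-final position, so it devoices to [p]. /xinugaibabberob/ → xinugaibabberop.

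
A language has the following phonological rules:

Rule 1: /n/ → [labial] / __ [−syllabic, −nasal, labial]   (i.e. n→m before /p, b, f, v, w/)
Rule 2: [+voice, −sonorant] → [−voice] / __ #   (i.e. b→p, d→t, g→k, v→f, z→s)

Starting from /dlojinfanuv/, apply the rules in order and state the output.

dlojimfanuf

Rule 1 (nasal place assimilation): /n/ precedes the labial consonant /f/, so it assimilates in place to [m]. /dlojinfanuv/ → dlojimfanuv.
Rule 2 (final devoicing): /v/ is a voiced obstruent in word-final position, so it devoices to [f]. /dlojimfanuv/ → dlojimfanuf.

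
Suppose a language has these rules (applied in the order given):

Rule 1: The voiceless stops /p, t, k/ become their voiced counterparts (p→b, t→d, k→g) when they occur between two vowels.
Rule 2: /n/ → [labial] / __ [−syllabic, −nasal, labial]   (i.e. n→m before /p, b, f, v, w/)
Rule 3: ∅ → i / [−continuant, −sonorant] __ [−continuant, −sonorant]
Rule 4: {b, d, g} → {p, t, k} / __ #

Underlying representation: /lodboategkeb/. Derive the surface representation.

lodiboadegikep

Rule 1 (intervocalic voicing): /t/ is a voiceless stop between vowels /a/ and /e/, so it voices to [d]. /lodboategkeb/ → lodboadegkeb.
Rule 2 (nasal place assimilation): no segment meets the environment; /lodboadegkeb/ is unchanged.
Rule 3 (stop-cluster i-epenthesis): /d/ and /b/ form a stop–stop cluster, so [i] is inserted between them. /g/ and /k/ form a stop–stop cluster, so [i] is inserted between them. /lodboadegkeb/ → lodiboadegikeb.
Rule 4 (final devoicing): /b/ is a voiced stop in word-final position, so it devoices to [p]. /lodiboadegikeb/ → lodiboadegikep.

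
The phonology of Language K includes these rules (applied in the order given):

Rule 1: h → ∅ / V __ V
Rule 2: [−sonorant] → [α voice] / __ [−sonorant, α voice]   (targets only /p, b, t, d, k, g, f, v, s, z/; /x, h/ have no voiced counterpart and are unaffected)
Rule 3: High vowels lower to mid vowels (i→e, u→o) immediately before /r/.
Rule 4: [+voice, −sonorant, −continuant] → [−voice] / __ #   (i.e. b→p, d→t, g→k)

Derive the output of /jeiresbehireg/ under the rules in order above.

Rule 1 (intervocalic h-deletion): /h/ occurs between vowels /e/ and /i/, so it deletes. /jeiresbehireg/ → jeiresbeireg.
Rule 2 (regressive voicing assimilation): /s/ precedes the voiced obstruent /b/, so it voices to [z] by assimilation. /jeiresbeireg/ → jeirezbeireg.
Rule 3 (pre-rhotic lowering): /i/ is a high vowel immediately before /r/, so it lowers to [e]. /i/ is a high vowel immediately before /r/, so it lowers to [e]. /jeirezbeireg/ → jeerezbeereg.
Rule 4 (final devoicing): /g/ is a voiced stop in word-final position, so it devoices to [k]. /jeerezbeereg/ → jeerezbeerek.

jeerezbeerek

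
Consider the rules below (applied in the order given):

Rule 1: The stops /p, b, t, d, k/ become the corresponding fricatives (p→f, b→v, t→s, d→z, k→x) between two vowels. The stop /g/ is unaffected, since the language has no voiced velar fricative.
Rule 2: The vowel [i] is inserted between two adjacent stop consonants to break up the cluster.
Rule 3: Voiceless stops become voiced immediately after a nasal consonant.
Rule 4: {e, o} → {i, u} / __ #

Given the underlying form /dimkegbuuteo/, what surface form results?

Rule 1 (intervocalic spirantization): /t/ is a stop between vowels /u/ and /e/, so it spirantizes to the fricative [s]. /dimkegbuuteo/ → dimkegbuuseo.
Rule 2 (stop-cluster i-epenthesis): /g/ and /b/ form a stop–stop cluster, so [i] is inserted between them. /dimkegbuuseo/ → dimkegibuuseo.
Rule 3 (post-nasal voicing): /k/ is a voiceless stop immediately after the nasal /m/, so it voices to [g]. /dimkegibuuseo/ → dimgegibuuseo.
Rule 4 (final vowel raising): /o/ is a mid vowel in word-final position, so it raises to [u]. /dimgegibuuseo/ → dimgegibuuseu.

dimgegibuuseu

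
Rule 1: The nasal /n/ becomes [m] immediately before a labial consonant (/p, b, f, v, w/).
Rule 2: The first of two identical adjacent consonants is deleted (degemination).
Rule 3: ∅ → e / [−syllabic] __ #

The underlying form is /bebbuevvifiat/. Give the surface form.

bebuevifiate

Rule 1 (nasal place assimilation): no segment meets the environment; /bebbuevvifiat/ is unchanged.
Rule 2 (degemination): /bb/ is a geminate; the first /b/ deletes. /vv/ is a geminate; the first /v/ deletes. /bebbuevvifiat/ → bebuevifiat.
Rule 3 (final e-epenthesis): the form ends in the consonant /t/, so [e] is inserted word-finally. /bebuevifiat/ → bebuevifiate.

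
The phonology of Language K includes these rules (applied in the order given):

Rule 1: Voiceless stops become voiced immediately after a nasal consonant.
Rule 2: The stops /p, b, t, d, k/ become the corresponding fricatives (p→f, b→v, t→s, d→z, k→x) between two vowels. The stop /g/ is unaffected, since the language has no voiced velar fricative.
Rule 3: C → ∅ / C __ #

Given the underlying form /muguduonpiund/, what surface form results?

muguzuonbiun

Rule 1 (post-nasal voicing): /p/ is a voiceless stop immediately after the nasal /n/, so it voices to [b]. /muguduonpiund/ → muguduonbiund.
Rule 2 (intervocalic spirantization): /d/ is a stop between vowels /u/ and /u/, so it spirantizes to the fricative [z]. /muguduonbiund/ → muguzuonbiund.
Rule 3 (final cluster simplification): /d/ is the second consonant of a word-final cluster /nd/, so it deletes. /muguzuonbiund/ → muguzuonbiun.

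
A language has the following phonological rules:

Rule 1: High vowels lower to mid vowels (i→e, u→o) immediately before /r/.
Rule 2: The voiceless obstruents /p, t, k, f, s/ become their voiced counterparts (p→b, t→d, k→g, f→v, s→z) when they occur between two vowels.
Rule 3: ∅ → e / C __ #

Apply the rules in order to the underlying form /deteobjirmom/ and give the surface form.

dedeobjermome

Rule 1 (pre-rhotic lowering): /i/ is a high vowel immediately before /r/, so it lowers to [e]. /deteobjirmom/ → deteobjermom.
Rule 2 (intervocalic voicing): /t/ is a voiceless obstruent between vowels /e/ and /e/, so it voices to [d]. /deteobjermom/ → dedeobjermom.
Rule 3 (final e-epenthesis): the form ends in the consonant /m/, so [e] is inserted word-finally. /dedeobjermom/ → dedeobjermome.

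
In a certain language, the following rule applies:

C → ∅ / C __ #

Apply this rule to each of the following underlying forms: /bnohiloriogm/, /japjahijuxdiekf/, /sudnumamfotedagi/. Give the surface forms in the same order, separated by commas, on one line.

bnohiloriog, japjahijuxdiek, sudnumamfotedagi

/bnohiloriogm/: /m/ is the second consonant of a word-final cluster /gm/, so it deletes. → [bnohiloriog].
/japjahijuxdiekf/: /f/ is the second consonant of a word-final cluster /kf/, so it deletes. → [japjahijuxdiek].
/sudnumamfotedagi/: the rule's environment is not met; surfaces unchanged as [sudnumamfotedagi].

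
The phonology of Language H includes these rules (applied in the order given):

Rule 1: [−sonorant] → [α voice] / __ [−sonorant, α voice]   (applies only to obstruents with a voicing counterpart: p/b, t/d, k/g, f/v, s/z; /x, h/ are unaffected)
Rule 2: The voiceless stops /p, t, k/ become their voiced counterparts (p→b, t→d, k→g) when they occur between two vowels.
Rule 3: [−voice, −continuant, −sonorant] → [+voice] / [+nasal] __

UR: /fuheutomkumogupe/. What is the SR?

fuheudomgumogube

Rule 1 (regressive voicing assimilation): no segment meets the environment; /fuheutomkumogupe/ is unchanged.
Rule 2 (intervocalic voicing): /t/ is a voiceless stop between vowels /u/ and /o/, so it voices to [d]. /p/ is a voiceless stop between vowels /u/ and /e/, so it voices to [b]. /fuheutomkumogupe/ → fuheudomkumogube.
Rule 3 (post-nasal voicing): /k/ is a voiceless stop immediately after the nasal /m/, so it voices to [g]. /fuheudomkumogube/ → fuheudomgumogube.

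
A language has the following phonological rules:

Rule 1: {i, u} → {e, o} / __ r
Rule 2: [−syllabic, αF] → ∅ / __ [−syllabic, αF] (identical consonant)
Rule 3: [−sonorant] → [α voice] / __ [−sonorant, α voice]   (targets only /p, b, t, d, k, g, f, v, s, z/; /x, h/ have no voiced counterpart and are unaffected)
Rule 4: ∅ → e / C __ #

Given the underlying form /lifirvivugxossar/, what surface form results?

Rule 1 (pre-rhotic lowering): /i/ is a high vowel immediately before /r/, so it lowers to [e]. /lifirvivugxossar/ → lifervivugxossar.
Rule 2 (degemination): /ss/ is a geminate; the first /s/ deletes. /lifervivugxossar/ → lifervivugxosar.
Rule 3 (regressive voicing assimilation): /g/ precedes the voiceless obstruent /x/, so it devoices to [k] by assimilation. /lifervivugxosar/ → lifervivukxosar.
Rule 4 (final e-epenthesis): the form ends in the consonant /r/, so [e] is inserted word-finally. /lifervivukxosar/ → lifervivukxosare.

lifervivukxosare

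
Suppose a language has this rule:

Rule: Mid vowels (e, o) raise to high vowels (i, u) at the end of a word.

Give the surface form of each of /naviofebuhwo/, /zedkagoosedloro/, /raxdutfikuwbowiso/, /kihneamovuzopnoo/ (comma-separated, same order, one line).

naviofebuhwu, zedkagoosedloru, raxdutfikuwbowisu, kihneamovuzopnou

/naviofebuhwo/: /o/ is a mid vowel in word-final position, so it raises to [u]. → [naviofebuhwu].
/zedkagoosedloro/: /o/ is a mid vowel in word-final position, so it raises to [u]. → [zedkagoosedloru].
/raxdutfikuwbowiso/: /o/ is a mid vowel in word-final position, so it raises to [u]. → [raxdutfikuwbowisu].
/kihneamovuzopnoo/: /o/ is a mid vowel in word-final position, so it raises to [u]. → [kihneamovuzopnou].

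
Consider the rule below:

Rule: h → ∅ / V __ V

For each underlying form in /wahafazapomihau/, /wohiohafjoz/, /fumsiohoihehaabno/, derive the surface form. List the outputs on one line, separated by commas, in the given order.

/wahafazapomihau/: /h/ occurs between vowels /a/ and /a/, so it deletes. /h/ occurs between vowels /i/ and /a/, so it deletes. → [waafazapomiau].
/wohiohafjoz/: /h/ occurs between vowels /o/ and /i/, so it deletes. /h/ occurs between vowels /o/ and /a/, so it deletes. → [woioafjoz].
/fumsiohoihehaabno/: /h/ occurs between vowels /o/ and /o/, so it deletes. /h/ occurs between vowels /i/ and /e/, so it deletes. /h/ occurs between vowels /e/ and /a/, so it deletes. → [fumsiooieaabno].

waafazapomiau, woioafjoz, fumsiooieaabno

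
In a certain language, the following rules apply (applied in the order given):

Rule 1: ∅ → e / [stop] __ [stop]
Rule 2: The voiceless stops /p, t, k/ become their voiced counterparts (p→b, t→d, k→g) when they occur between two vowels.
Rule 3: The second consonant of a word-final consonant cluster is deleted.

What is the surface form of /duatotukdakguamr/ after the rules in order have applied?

Rule 1 (stop-cluster e-epenthesis): /k/ and /d/ form a stop–stop cluster, so [e] is inserted between them. /k/ and /g/ form a stop–stop cluster, so [e] is inserted between them. /duatotukdakguamr/ → duatotukedakeguamr.
Rule 2 (intervocalic voicing): /t/ is a voiceless stop between vowels /a/ and /o/, so it voices to [d]. /t/ is a voiceless stop between vowels /o/ and /u/, so it voices to [d]. /k/ is a voiceless stop between vowels /u/ and /e/, so it voices to [g]. /k/ is a voiceless stop between vowels /a/ and /e/, so it voices to [g]. /duatotukedakeguamr/ → duadodugedageguamr.
Rule 3 (final cluster simplification): /r/ is the second consonant of a word-final cluster /mr/, so it deletes. /duadodugedageguamr/ → duadodugedageguam.

duadodugedageguam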